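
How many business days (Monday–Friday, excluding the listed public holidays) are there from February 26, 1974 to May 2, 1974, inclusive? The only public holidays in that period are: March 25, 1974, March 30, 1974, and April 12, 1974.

46 business days

February 26, 1974 is a Tuesday.
The range spans 66 days (inclusive of both endpoints).
66 = 7 × 9 + 3, so there are 9 full weeks plus 3 extra days.
Each full week contributes 5 weekdays (Mon–Fri): 9 × 5 = 45.
The 3 extra days are Tuesday, Wednesday, Thursday — 3 of them qualify.
Total: 45 + 3 = 48.
Holidays: March 25, 1974 (Mon); March 30, 1974 (Sat); April 12, 1974 (Fri).
2 of the 3 holidays fall on weekdays; the rest are weekends and were already excluded.
Business days: 48 − 2 = 46.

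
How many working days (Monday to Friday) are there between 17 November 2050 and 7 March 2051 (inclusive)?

17 November 2050 is a Thursday.
The range spans 111 days (inclusive of both endpoints).
111 = 7 × 15 + 6, so there are 15 full weeks plus 6 extra days.
Each full week contributes 5 weekdays (Mon–Fri): 15 × 5 = 75.
The 6 extra days are Thu, Fri, Sat, Sun, Mon, Tue — 4 of them qualify.
Total: 75 + 4 = 79.

79 weekdays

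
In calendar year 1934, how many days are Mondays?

1 January 1934 is a Monday.
From 1 January 1934 to 31 December 1934 is 365 days inclusive.
365 = 7 × 52 + 1, so there are 52 full weeks plus 1 extra day.
Each full week contributes one Monday: 52 so far.
The 1 extra day is Monday — 1 of them qualifies.
Total: 52 + 1 = 53.

53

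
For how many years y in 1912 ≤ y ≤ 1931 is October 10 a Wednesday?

3

Day of week of October 10 in each year:
1912: Thu, 1913: Fri, 1914: Sat, 1915: Sun, 1916: Tue, 1917: Wed ✓, 1918: Thu, 1919: Fri, 1920: Sun, 1921: Mon, 1922: Tue, 1923: Wed ✓, 1924: Fri, 1925: Sat, 1926: Sun, 1927: Mon, 1928: Wed ✓, 1929: Thu, 1930: Fri, 1931: Sat
Wednesdays: 1917, 1923, 1928.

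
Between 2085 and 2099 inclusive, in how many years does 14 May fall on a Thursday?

Day of week of May 14 in each year:
2085: Mon, 2086: Tue, 2087: Wed, 2088: Fri, 2089: Sat, 2090: Sun, 2091: Mon, 2092: Wed, 2093: Thu ✓, 2094: Fri, 2095: Sat, 2096: Mon, 2097: Tue, 2098: Wed, 2099: Thu ✓
Thursdays: 2093, 2099.

2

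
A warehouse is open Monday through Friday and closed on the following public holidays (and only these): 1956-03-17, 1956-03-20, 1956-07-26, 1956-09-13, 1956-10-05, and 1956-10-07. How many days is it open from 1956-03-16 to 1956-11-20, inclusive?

174

1956-03-16 is a Friday.
That's 250 days from start to end, counting both.
250 = 7 × 35 + 5, so there are 35 full weeks plus 5 extra days.
Each full week contributes 5 weekdays (Mon–Fri): 35 × 5 = 175.
The 5 extra days are Fri, Sat, Sun, Mon, Tue — 3 of them qualify.
Total: 175 + 3 = 178.
Holidays: 1956-03-17 (Sat); 1956-03-20 (Tue); 1956-07-26 (Thu); 1956-09-13 (Thu); 1956-10-05 (Fri); 1956-10-07 (Sun).
4 of the 6 holidays fall on weekdays; the rest are weekends and were already excluded.
Business days: 178 − 4 = 174.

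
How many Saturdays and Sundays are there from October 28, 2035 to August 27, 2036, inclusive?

October 28, 2035 is a Sunday.
The range spans 305 days (inclusive of both endpoints).
305 = 7 × 43 + 4, so there are 43 full weeks plus 4 extra days.
Each full week contributes 2 weekend days (Sat, Sun): 43 × 2 = 86.
The 4 extra days are Sunday, Monday, Tuesday, Wednesday — 1 of them qualifies.
Total: 86 + 1 = 87.

87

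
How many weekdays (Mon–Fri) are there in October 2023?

22

2023-10-01 is a Sunday.
The range spans 31 days (inclusive of both endpoints).
31 = 7 × 4 + 3, so there are 4 full weeks plus 3 extra days.
Each full week contributes 5 weekdays (Mon–Fri): 4 × 5 = 20.
The 3 extra days are Sunday, Monday, Tuesday — 2 of them qualify.
Total: 20 + 2 = 22.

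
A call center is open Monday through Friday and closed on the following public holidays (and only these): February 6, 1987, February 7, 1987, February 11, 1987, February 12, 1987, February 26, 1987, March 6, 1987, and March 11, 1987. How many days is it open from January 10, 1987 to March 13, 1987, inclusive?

39 business days

January 10, 1987 is a Saturday.
From January 10, 1987 to March 13, 1987 is 63 days inclusive.
63 = 7 × 9, so the span is exactly 9 full weeks.
Each full week contributes 5 weekdays (Mon–Fri): 9 × 5 = 45.
Total: 45.
Holidays: February 6, 1987 (Fri); February 7, 1987 (Sat); February 11, 1987 (Wed); February 12, 1987 (Thu); February 26, 1987 (Thu); March 6, 1987 (Fri); March 11, 1987 (Wed).
6 of the 7 holidays fall on weekdays; the rest are weekends and were already excluded.
Business days: 45 − 6 = 39.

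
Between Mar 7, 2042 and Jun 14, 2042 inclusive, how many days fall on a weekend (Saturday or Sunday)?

Mar 7, 2042 is a Friday.
That's 100 days from start to end, counting both.
100 = 7 × 14 + 2, so there are 14 full weeks plus 2 extra days.
Each full week contributes 2 weekend days (Sat, Sun): 14 × 2 = 28.
The 2 extra days are Friday, Saturday — 1 of them qualifies.
Total: 28 + 1 = 29.

29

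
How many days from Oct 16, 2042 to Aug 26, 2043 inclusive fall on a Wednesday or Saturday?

90

Oct 16, 2042 is a Thursday.
The range spans 315 days (inclusive of both endpoints).
315 = 7 × 45, so the span is exactly 45 full weeks.
Each full week contributes 2 days from the set (Wed, Sat): 45 × 2 = 90.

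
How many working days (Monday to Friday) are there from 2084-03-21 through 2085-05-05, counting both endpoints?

294

2084-03-21 is a Tuesday.
The range spans 411 days (inclusive of both endpoints).
411 = 7 × 58 + 5, so there are 58 full weeks plus 5 extra days.
Each full week contributes 5 weekdays (Mon–Fri): 58 × 5 = 290.
The 5 extra days are Tuesday, Wednesday, Thursday, Friday, Saturday — 4 of them qualify.
Total: 290 + 4 = 294.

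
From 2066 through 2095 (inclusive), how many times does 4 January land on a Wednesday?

Day of week of January 4 in each year:
2066: Mon, 2067: Tue, 2068: Wed ✓, 2069: Fri, 2070: Sat, 2071: Sun, 2072: Mon, 2073: Wed ✓, 2074: Thu, 2075: Fri, 2076: Sat, 2077: Mon, 2078: Tue, 2079: Wed ✓, 2080: Thu, 2081: Sat, 2082: Sun, 2083: Mon, 2084: Tue, 2085: Thu, 2086: Fri, 2087: Sat, 2088: Sun, 2089: Tue, 2090: Wed ✓, 2091: Thu, 2092: Fri, 2093: Sun, 2094: Mon, 2095: Tue
Wednesdays: 2068, 2073, 2079, 2090.

4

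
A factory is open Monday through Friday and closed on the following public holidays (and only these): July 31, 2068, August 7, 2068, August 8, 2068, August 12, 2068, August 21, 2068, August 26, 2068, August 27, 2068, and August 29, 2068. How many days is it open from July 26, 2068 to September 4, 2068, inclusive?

July 26, 2068 is a Thursday.
From July 26, 2068 to September 4, 2068 is 41 days inclusive.
41 = 7 × 5 + 6, so there are 5 full weeks plus 6 extra days.
Each full week contributes 5 weekdays (Mon–Fri): 5 × 5 = 25.
The 6 extra days are Thursday, Friday, Saturday, Sunday, Monday, Tuesday — 4 of them qualify.
Total: 25 + 4 = 29.
Holidays: July 31, 2068 (Tue); August 7, 2068 (Tue); August 8, 2068 (Wed); August 12, 2068 (Sun); August 21, 2068 (Tue); August 26, 2068 (Sun); August 27, 2068 (Mon); August 29, 2068 (Wed).
6 of the 8 holidays fall on weekdays; the rest are weekends and were already excluded.
Business days: 29 − 6 = 23.

23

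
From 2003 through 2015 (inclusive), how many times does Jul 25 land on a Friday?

3

Day of week of July 25 in each year:
2003: Fri ✓, 2004: Sun, 2005: Mon, 2006: Tue, 2007: Wed, 2008: Fri ✓, 2009: Sat, 2010: Sun, 2011: Mon, 2012: Wed, 2013: Thu, 2014: Fri ✓, 2015: Sat
Fridays: 2003, 2008, 2014.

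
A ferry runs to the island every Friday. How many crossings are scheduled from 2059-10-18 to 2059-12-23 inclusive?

2059-10-18 is a Saturday.
From 2059-10-18 to 2059-12-23 is 67 days inclusive.
67 = 7 × 9 + 4, so there are 9 full weeks plus 4 extra days.
Each full week contributes one Friday: 9 so far.
The 4 extra days are Sat, Sun, Mon, Tue — none qualify.
Total: 9 + 0 = 9.

9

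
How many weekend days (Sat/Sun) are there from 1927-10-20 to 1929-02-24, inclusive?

142

1927-10-20 is a Thursday.
From 1927-10-20 to 1929-02-24 is 494 days inclusive.
494 = 7 × 70 + 4, so there are 70 full weeks plus 4 extra days.
Each full week contributes 2 weekend days (Sat, Sun): 70 × 2 = 140.
The 4 extra days are Thursday, Friday, Saturday, Sunday — 2 of them qualify.
Total: 140 + 2 = 142.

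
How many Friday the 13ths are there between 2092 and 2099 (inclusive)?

15

Friday-the-13ths by year:
2092: Jun
2093: Feb, Mar, Nov
2094: Aug
2095: May
2096: Jan, Apr, Jul
2097: Sep, Dec
2098: Jun
2099: Feb, Mar, Nov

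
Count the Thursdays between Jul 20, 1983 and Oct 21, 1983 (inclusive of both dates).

14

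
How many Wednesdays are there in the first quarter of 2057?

1 January 2057 is a Monday.
The range spans 90 days (inclusive of both endpoints).
90 = 7 × 12 + 6, so there are 12 full weeks plus 6 extra days.
Each full week contributes one Wednesday: 12 so far.
The 6 extra days are Monday, Tuesday, Wednesday, Thursday, Friday, Saturday — 1 of them qualifies.
Total: 12 + 1 = 13.

13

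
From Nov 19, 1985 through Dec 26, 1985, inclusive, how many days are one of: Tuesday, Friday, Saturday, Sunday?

Nov 19, 1985 is a Tuesday.
The range spans 38 days (inclusive of both endpoints).
38 = 7 × 5 + 3, so there are 5 full weeks plus 3 extra days.
Each full week contributes 4 days from the set (Tue, Fri, Sat, Sun): 5 × 4 = 20.
The 3 extra days are Tuesday, Wednesday, Thursday — 1 of them qualifies.
Total: 20 + 1 = 21.

21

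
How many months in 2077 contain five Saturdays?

A month has five Saturdays exactly when Saturday falls within its first (length − 28) days.
Jan: 31 days, starts Fri → 5 of Fri, Sat, Sun ✓
Feb: 28 days, starts Mon → 5 of (none)
Mar: 31 days, starts Mon → 5 of Mon, Tue, Wed
Apr: 30 days, starts Thu → 5 of Thu, Fri
May: 31 days, starts Sat → 5 of Sat, Sun, Mon ✓
Jun: 30 days, starts Tue → 5 of Tue, Wed
Jul: 31 days, starts Thu → 5 of Thu, Fri, Sat ✓
Aug: 31 days, starts Sun → 5 of Sun, Mon, Tue
Sep: 30 days, starts Wed → 5 of Wed, Thu
Oct: 31 days, starts Fri → 5 of Fri, Sat, Sun ✓
Nov: 30 days, starts Mon → 5 of Mon, Tue
Dec: 31 days, starts Wed → 5 of Wed, Thu, Fri
Months with five Saturdays: Jan, May, Jul, Oct.

4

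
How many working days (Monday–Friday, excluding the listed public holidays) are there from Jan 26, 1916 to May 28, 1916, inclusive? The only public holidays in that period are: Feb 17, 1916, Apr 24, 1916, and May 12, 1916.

Jan 26, 1916 is a Wednesday.
From Jan 26, 1916 to May 28, 1916 is 124 days inclusive.
124 = 7 × 17 + 5, so there are 17 full weeks plus 5 extra days.
Each full week contributes 5 weekdays (Mon–Fri): 17 × 5 = 85.
The 5 extra days are Wed, Thu, Fri, Sat, Sun — 3 of them qualify.
Total: 85 + 3 = 88.
Holidays: Feb 17, 1916 (Thu); Apr 24, 1916 (Mon); May 12, 1916 (Fri).
All 3 holidays fall on weekdays, so subtract 3.
Business days: 88 − 3 = 85.

85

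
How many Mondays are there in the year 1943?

52

1 January 1943 is a Friday.
That's 365 days from start to end, counting both.
365 = 7 × 52 + 1, so there are 52 full weeks plus 1 extra day.
Each full week contributes one Monday: 52 so far.
The 1 extra day is Friday — none qualify.
Total: 52 + 0 = 52.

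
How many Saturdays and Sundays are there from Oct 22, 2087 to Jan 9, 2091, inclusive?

Oct 22, 2087 is a Wednesday.
The range spans 1176 days (inclusive of both endpoints).
1176 = 7 × 168, so the span is exactly 168 full weeks.
Each full week contributes 2 weekend days (Sat, Sun): 168 × 2 = 336.

336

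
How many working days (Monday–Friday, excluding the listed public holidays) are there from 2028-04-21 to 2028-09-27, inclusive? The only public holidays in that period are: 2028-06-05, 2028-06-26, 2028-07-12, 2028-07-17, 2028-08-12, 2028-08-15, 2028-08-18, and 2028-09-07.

107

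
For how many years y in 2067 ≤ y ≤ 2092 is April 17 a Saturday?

Day of week of April 17 in each year:
2067: Sun, 2068: Tue, 2069: Wed, 2070: Thu, 2071: Fri, 2072: Sun, 2073: Mon, 2074: Tue, 2075: Wed, 2076: Fri, 2077: Sat ✓, 2078: Sun, 2079: Mon, 2080: Wed, 2081: Thu, 2082: Fri, 2083: Sat ✓, 2084: Mon, 2085: Tue, 2086: Wed, 2087: Thu, 2088: Sat ✓, 2089: Sun, 2090: Mon, 2091: Tue, 2092: Thu
Saturdays: 2077, 2083, 2088.

3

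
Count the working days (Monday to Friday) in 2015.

Jan 1, 2015 is a Thursday.
From Jan 1, 2015 to Dec 31, 2015 is 365 days inclusive.
365 = 7 × 52 + 1, so there are 52 full weeks plus 1 extra day.
Each full week contributes 5 weekdays (Mon–Fri): 52 × 5 = 260.
The 1 extra day is Thu — 1 of them qualifies.
Total: 260 + 1 = 261.

261 weekdays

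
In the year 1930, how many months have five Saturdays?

A month has five Saturdays exactly when Saturday falls within its first (length − 28) days.
Jan: 31 days, starts Wed → 5 of Wed, Thu, Fri
Feb: 28 days, starts Sat → 5 of (none)
Mar: 31 days, starts Sat → 5 of Sat, Sun, Mon ✓
Apr: 30 days, starts Tue → 5 of Tue, Wed
May: 31 days, starts Thu → 5 of Thu, Fri, Sat ✓
Jun: 30 days, starts Sun → 5 of Sun, Mon
Jul: 31 days, starts Tue → 5 of Tue, Wed, Thu
Aug: 31 days, starts Fri → 5 of Fri, Sat, Sun ✓
Sep: 30 days, starts Mon → 5 of Mon, Tue
Oct: 31 days, starts Wed → 5 of Wed, Thu, Fri
Nov: 30 days, starts Sat → 5 of Sat, Sun ✓
Dec: 31 days, starts Mon → 5 of Mon, Tue, Wed
Months with five Saturdays: Mar, May, Aug, Nov.

4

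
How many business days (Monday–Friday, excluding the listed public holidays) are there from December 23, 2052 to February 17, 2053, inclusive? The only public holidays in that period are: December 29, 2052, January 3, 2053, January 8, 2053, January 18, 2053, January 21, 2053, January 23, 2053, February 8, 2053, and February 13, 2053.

December 23, 2052 is a Monday.
The range spans 57 days (inclusive of both endpoints).
57 = 7 × 8 + 1, so there are 8 full weeks plus 1 extra day.
Each full week contributes 5 weekdays (Mon–Fri): 8 × 5 = 40.
The 1 extra day is Monday — 1 of them qualifies.
Total: 40 + 1 = 41.
Holidays: December 29, 2052 (Sun); January 3, 2053 (Fri); January 8, 2053 (Wed); January 18, 2053 (Sat); January 21, 2053 (Tue); January 23, 2053 (Thu); February 8, 2053 (Sat); February 13, 2053 (Thu).
5 of the 8 holidays fall on weekdays; the rest are weekends and were already excluded.
Business days: 41 − 5 = 36.

36 business days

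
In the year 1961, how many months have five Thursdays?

4

A month has five Thursdays exactly when Thursday falls within its first (length − 28) days.
Jan: 31 days, starts Sun → 5 of Sun, Mon, Tue
Feb: 28 days, starts Wed → 5 of (none)
Mar: 31 days, starts Wed → 5 of Wed, Thu, Fri ✓
Apr: 30 days, starts Sat → 5 of Sat, Sun
May: 31 days, starts Mon → 5 of Mon, Tue, Wed
Jun: 30 days, starts Thu → 5 of Thu, Fri ✓
Jul: 31 days, starts Sat → 5 of Sat, Sun, Mon
Aug: 31 days, starts Tue → 5 of Tue, Wed, Thu ✓
Sep: 30 days, starts Fri → 5 of Fri, Sat
Oct: 31 days, starts Sun → 5 of Sun, Mon, Tue
Nov: 30 days, starts Wed → 5 of Wed, Thu ✓
Dec: 31 days, starts Fri → 5 of Fri, Sat, Sun
Months with five Thursdays: Mar, Jun, Aug, Nov.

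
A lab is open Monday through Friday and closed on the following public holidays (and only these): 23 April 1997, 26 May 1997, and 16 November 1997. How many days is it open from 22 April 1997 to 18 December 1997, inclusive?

171

22 April 1997 is a Tuesday.
That's 241 days from start to end, counting both.
241 = 7 × 34 + 3, so there are 34 full weeks plus 3 extra days.
Each full week contributes 5 weekdays (Mon–Fri): 34 × 5 = 170.
The 3 extra days are Tue, Wed, Thu — 3 of them qualify.
Total: 170 + 3 = 173.
Holidays: 23 April 1997 (Wed); 26 May 1997 (Mon); 16 November 1997 (Sun).
2 of the 3 holidays fall on weekdays; the rest are weekends and were already excluded.
Business days: 173 − 2 = 171.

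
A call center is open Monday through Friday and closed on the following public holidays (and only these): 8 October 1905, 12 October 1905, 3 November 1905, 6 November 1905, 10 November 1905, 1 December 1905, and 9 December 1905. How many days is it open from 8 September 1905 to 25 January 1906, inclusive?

95

8 September 1905 is a Friday.
From 8 September 1905 to 25 January 1906 is 140 days inclusive.
140 = 7 × 20, so the span is exactly 20 full weeks.
Each full week contributes 5 weekdays (Mon–Fri): 20 × 5 = 100.
Holidays: 8 October 1905 (Sun); 12 October 1905 (Thu); 3 November 1905 (Fri); 6 November 1905 (Mon); 10 November 1905 (Fri); 1 December 1905 (Fri); 9 December 1905 (Sat).
5 of the 7 holidays fall on weekdays; the rest are weekends and were already excluded.
Business days: 100 − 5 = 95.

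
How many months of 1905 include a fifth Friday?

A month has five Fridays exactly when Friday falls within its first (length − 28) days.
Jan: 31 days, starts Sun → 5 of Sun, Mon, Tue
Feb: 28 days, starts Wed → 5 of (none)
Mar: 31 days, starts Wed → 5 of Wed, Thu, Fri ✓
Apr: 30 days, starts Sat → 5 of Sat, Sun
May: 31 days, starts Mon → 5 of Mon, Tue, Wed
Jun: 30 days, starts Thu → 5 of Thu, Fri ✓
Jul: 31 days, starts Sat → 5 of Sat, Sun, Mon
Aug: 31 days, starts Tue → 5 of Tue, Wed, Thu
Sep: 30 days, starts Fri → 5 of Fri, Sat ✓
Oct: 31 days, starts Sun → 5 of Sun, Mon, Tue
Nov: 30 days, starts Wed → 5 of Wed, Thu
Dec: 31 days, starts Fri → 5 of Fri, Sat, Sun ✓
Months with five Fridays: Mar, Jun, Sep, Dec.

4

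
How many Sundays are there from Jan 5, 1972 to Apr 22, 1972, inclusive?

Jan 5, 1972 is a Wednesday.
That's 109 days from start to end, counting both.
109 = 7 × 15 + 4, so there are 15 full weeks plus 4 extra days.
Each full week contributes one Sunday: 15 so far.
The 4 extra days are Wednesday, Thursday, Friday, Saturday — none qualify.
Total: 15 + 0 = 15.

15 Sundays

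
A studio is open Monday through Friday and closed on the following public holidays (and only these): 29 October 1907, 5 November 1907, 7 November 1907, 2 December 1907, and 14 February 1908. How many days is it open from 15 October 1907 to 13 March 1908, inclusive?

104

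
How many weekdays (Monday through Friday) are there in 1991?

261

January 1, 1991 is a Tuesday.
The range spans 365 days (inclusive of both endpoints).
365 = 7 × 52 + 1, so there are 52 full weeks plus 1 extra day.
Each full week contributes 5 weekdays (Mon–Fri): 52 × 5 = 260.
The 1 extra day is Tue — 1 of them qualifies.
Total: 260 + 1 = 261.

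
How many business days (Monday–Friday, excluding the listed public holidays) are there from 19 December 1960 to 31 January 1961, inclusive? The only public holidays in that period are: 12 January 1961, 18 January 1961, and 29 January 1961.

19 December 1960 is a Monday.
From 19 December 1960 to 31 January 1961 is 44 days inclusive.
44 = 7 × 6 + 2, so there are 6 full weeks plus 2 extra days.
Each full week contributes 5 weekdays (Mon–Fri): 6 × 5 = 30.
The 2 extra days are Monday, Tuesday — 2 of them qualify.
Total: 30 + 2 = 32.
Holidays: 12 January 1961 (Thu); 18 January 1961 (Wed); 29 January 1961 (Sun).
2 of the 3 holidays fall on weekdays; the rest are weekends and were already excluded.
Business days: 32 − 2 = 30.

30 business days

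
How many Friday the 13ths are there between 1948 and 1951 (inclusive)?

7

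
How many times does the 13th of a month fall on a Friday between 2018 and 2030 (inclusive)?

22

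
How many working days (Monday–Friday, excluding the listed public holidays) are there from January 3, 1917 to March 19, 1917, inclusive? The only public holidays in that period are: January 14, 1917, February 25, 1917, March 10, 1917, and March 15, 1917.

53

January 3, 1917 is a Wednesday.
That's 76 days from start to end, counting both.
76 = 7 × 10 + 6, so there are 10 full weeks plus 6 extra days.
Each full week contributes 5 weekdays (Mon–Fri): 10 × 5 = 50.
The 6 extra days are Wed, Thu, Fri, Sat, Sun, Mon — 4 of them qualify.
Total: 50 + 4 = 54.
Holidays: January 14, 1917 (Sun); February 25, 1917 (Sun); March 10, 1917 (Sat); March 15, 1917 (Thu).
1 of the 4 holidays fall on weekdays; the rest are weekends and were already excluded.
Business days: 54 − 1 = 53.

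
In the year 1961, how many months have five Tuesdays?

A month has five Tuesdays exactly when Tuesday falls within its first (length − 28) days.
Jan: 31 days, starts Sun → 5 of Sun, Mon, Tue ✓
Feb: 28 days, starts Wed → 5 of (none)
Mar: 31 days, starts Wed → 5 of Wed, Thu, Fri
Apr: 30 days, starts Sat → 5 of Sat, Sun
May: 31 days, starts Mon → 5 of Mon, Tue, Wed ✓
Jun: 30 days, starts Thu → 5 of Thu, Fri
Jul: 31 days, starts Sat → 5 of Sat, Sun, Mon
Aug: 31 days, starts Tue → 5 of Tue, Wed, Thu ✓
Sep: 30 days, starts Fri → 5 of Fri, Sat
Oct: 31 days, starts Sun → 5 of Sun, Mon, Tue ✓
Nov: 30 days, starts Wed → 5 of Wed, Thu
Dec: 31 days, starts Fri → 5 of Fri, Sat, Sun
Months with five Tuesdays: Jan, May, Aug, Oct.

4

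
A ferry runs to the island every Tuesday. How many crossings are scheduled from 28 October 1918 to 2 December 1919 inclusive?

58 Tuesdays

28 October 1918 is a Monday.
The range spans 401 days (inclusive of both endpoints).
401 = 7 × 57 + 2, so there are 57 full weeks plus 2 extra days.
Each full week contributes one Tuesday: 57 so far.
The 2 extra days are Mon, Tue — 1 of them qualifies.
Total: 57 + 1 = 58.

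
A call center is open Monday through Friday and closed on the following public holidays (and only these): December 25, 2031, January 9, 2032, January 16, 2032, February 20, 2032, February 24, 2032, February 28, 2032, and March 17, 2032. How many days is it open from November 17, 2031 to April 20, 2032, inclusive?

106

November 17, 2031 is a Monday.
That's 156 days from start to end, counting both.
156 = 7 × 22 + 2, so there are 22 full weeks plus 2 extra days.
Each full week contributes 5 weekdays (Mon–Fri): 22 × 5 = 110.
The 2 extra days are Mon, Tue — 2 of them qualify.
Total: 110 + 2 = 112.
Holidays: December 25, 2031 (Thu); January 9, 2032 (Fri); January 16, 2032 (Fri); February 20, 2032 (Fri); February 24, 2032 (Tue); February 28, 2032 (Sat); March 17, 2032 (Wed).
6 of the 7 holidays fall on weekdays; the rest are weekends and were already excluded.
Business days: 112 − 6 = 106.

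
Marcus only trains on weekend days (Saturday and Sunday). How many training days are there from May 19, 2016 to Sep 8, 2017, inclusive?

136

May 19, 2016 is a Thursday.
That's 478 days from start to end, counting both.
478 = 7 × 68 + 2, so there are 68 full weeks plus 2 extra days.
Each full week contributes 2 weekend days (Sat, Sun): 68 × 2 = 136.
The 2 extra days are Thursday, Friday — none qualify.
Total: 136 + 0 = 136.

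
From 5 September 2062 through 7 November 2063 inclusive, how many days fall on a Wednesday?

62

5 September 2062 is a Tuesday.
From 5 September 2062 to 7 November 2063 is 429 days inclusive.
429 = 7 × 61 + 2, so there are 61 full weeks plus 2 extra days.
Each full week contributes one Wednesday: 61 so far.
The 2 extra days are Tue, Wed — 1 of them qualifies.
Total: 61 + 1 = 62.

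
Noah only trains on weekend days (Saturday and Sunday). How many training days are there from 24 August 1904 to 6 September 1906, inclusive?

24 August 1904 is a Wednesday.
From 24 August 1904 to 6 September 1906 is 744 days inclusive.
744 = 7 × 106 + 2, so there are 106 full weeks plus 2 extra days.
Each full week contributes 2 weekend days (Sat, Sun): 106 × 2 = 212.
The 2 extra days are Wed, Thu — none qualify.
Total: 212 + 0 = 212.

212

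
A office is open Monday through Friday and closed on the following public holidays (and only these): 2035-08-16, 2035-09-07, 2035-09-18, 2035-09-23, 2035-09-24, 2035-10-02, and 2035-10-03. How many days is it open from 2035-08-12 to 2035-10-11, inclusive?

2035-08-12 is a Sunday.
From 2035-08-12 to 2035-10-11 is 61 days inclusive.
61 = 7 × 8 + 5, so there are 8 full weeks plus 5 extra days.
Each full week contributes 5 weekdays (Mon–Fri): 8 × 5 = 40.
The 5 extra days are Sun, Mon, Tue, Wed, Thu — 4 of them qualify.
Total: 40 + 4 = 44.
Holidays: 2035-08-16 (Thu); 2035-09-07 (Fri); 2035-09-18 (Tue); 2035-09-23 (Sun); 2035-09-24 (Mon); 2035-10-02 (Tue); 2035-10-03 (Wed).
6 of the 7 holidays fall on weekdays; the rest are weekends and were already excluded.
Business days: 44 − 6 = 38.

38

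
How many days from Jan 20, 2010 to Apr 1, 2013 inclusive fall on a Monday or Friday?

334

Jan 20, 2010 is a Wednesday.
The range spans 1168 days (inclusive of both endpoints).
1168 = 7 × 166 + 6, so there are 166 full weeks plus 6 extra days.
Each full week contributes 2 days from the set (Mon, Fri): 166 × 2 = 332.
The 6 extra days are Wed, Thu, Fri, Sat, Sun, Mon — 2 of them qualify.
Total: 332 + 2 = 334.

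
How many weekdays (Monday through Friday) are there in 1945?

1 January 1945 is a Monday.
That's 365 days from start to end, counting both.
365 = 7 × 52 + 1, so there are 52 full weeks plus 1 extra day.
Each full week contributes 5 weekdays (Mon–Fri): 52 × 5 = 260.
The 1 extra day is Monday — 1 of them qualifies.
Total: 260 + 1 = 261.

261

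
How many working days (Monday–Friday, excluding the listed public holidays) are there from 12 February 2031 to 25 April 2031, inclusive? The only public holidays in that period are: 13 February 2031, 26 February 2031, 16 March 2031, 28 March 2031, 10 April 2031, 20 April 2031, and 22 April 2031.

48

12 February 2031 is a Wednesday.
The range spans 73 days (inclusive of both endpoints).
73 = 7 × 10 + 3, so there are 10 full weeks plus 3 extra days.
Each full week contributes 5 weekdays (Mon–Fri): 10 × 5 = 50.
The 3 extra days are Wed, Thu, Fri — 3 of them qualify.
Total: 50 + 3 = 53.
Holidays: 13 February 2031 (Thu); 26 February 2031 (Wed); 16 March 2031 (Sun); 28 March 2031 (Fri); 10 April 2031 (Thu); 20 April 2031 (Sun); 22 April 2031 (Tue).
5 of the 7 holidays fall on weekdays; the rest are weekends and were already excluded.
Business days: 53 − 5 = 48.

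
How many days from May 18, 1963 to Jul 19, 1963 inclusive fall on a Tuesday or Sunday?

18

May 18, 1963 is a Saturday.
That's 63 days from start to end, counting both.
63 = 7 × 9, so the span is exactly 9 full weeks.
Each full week contributes 2 days from the set (Tue, Sun): 9 × 2 = 18.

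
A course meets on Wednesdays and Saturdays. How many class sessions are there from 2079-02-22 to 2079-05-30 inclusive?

2079-02-22 is a Wednesday.
From 2079-02-22 to 2079-05-30 is 98 days inclusive.
98 = 7 × 14, so the span is exactly 14 full weeks.
Each full week contributes 2 days from the set (Wed, Sat): 14 × 2 = 28.
Total: 28.

28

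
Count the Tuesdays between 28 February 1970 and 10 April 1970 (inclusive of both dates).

6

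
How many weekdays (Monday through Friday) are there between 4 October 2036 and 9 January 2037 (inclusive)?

70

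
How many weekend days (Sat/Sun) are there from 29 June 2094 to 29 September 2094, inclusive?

26

29 June 2094 is a Tuesday.
From 29 June 2094 to 29 September 2094 is 93 days inclusive.
93 = 7 × 13 + 2, so there are 13 full weeks plus 2 extra days.
Each full week contributes 2 weekend days (Sat, Sun): 13 × 2 = 26.
The 2 extra days are Tuesday, Wednesday — none qualify.
Total: 26 + 0 = 26.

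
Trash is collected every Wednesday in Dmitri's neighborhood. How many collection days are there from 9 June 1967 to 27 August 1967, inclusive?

11 Wednesdays

9 June 1967 is a Friday.
The range spans 80 days (inclusive of both endpoints).
80 = 7 × 11 + 3, so there are 11 full weeks plus 3 extra days.
Each full week contributes one Wednesday: 11 so far.
The 3 extra days are Fri, Sat, Sun — none qualify.
Total: 11 + 0 = 11.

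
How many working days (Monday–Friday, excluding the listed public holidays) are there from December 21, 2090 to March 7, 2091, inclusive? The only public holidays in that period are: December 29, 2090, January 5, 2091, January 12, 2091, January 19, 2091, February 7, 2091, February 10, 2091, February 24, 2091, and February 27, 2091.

December 21, 2090 is a Thursday.
That's 77 days from start to end, counting both.
77 = 7 × 11, so the span is exactly 11 full weeks.
Each full week contributes 5 weekdays (Mon–Fri): 11 × 5 = 55.
Holidays: December 29, 2090 (Fri); January 5, 2091 (Fri); January 12, 2091 (Fri); January 19, 2091 (Fri); February 7, 2091 (Wed); February 10, 2091 (Sat); February 24, 2091 (Sat); February 27, 2091 (Tue).
6 of the 8 holidays fall on weekdays; the rest are weekends and were already excluded.
Business days: 55 − 6 = 49.

49 working days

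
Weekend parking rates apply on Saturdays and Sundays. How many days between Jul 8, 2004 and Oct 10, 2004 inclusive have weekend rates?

28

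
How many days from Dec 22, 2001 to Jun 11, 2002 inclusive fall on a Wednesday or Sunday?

Dec 22, 2001 is a Saturday.
That's 172 days from start to end, counting both.
172 = 7 × 24 + 4, so there are 24 full weeks plus 4 extra days.
Each full week contributes 2 days from the set (Wed, Sun): 24 × 2 = 48.
The 4 extra days are Sat, Sun, Mon, Tue — 1 of them qualifies.
Total: 48 + 1 = 49.

49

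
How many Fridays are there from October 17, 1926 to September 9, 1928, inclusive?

99

October 17, 1926 is a Sunday.
That's 694 days from start to end, counting both.
694 = 7 × 99 + 1, so there are 99 full weeks plus 1 extra day.
Each full week contributes one Friday: 99 so far.
The 1 extra day is Sunday — none qualify.
Total: 99 + 0 = 99.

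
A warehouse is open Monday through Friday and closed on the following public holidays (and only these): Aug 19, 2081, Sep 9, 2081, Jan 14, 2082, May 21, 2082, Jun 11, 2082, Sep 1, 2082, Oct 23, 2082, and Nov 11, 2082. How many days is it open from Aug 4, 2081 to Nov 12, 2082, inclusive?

326 working days

Aug 4, 2081 is a Monday.
From Aug 4, 2081 to Nov 12, 2082 is 466 days inclusive.
466 = 7 × 66 + 4, so there are 66 full weeks plus 4 extra days.
Each full week contributes 5 weekdays (Mon–Fri): 66 × 5 = 330.
The 4 extra days are Monday, Tuesday, Wednesday, Thursday — 4 of them qualify.
Total: 330 + 4 = 334.
Holidays: Aug 19, 2081 (Tue); Sep 9, 2081 (Tue); Jan 14, 2082 (Wed); May 21, 2082 (Thu); Jun 11, 2082 (Thu); Sep 1, 2082 (Tue); Oct 23, 2082 (Fri); Nov 11, 2082 (Wed).
All 8 holidays fall on weekdays, so subtract 8.
Business days: 334 − 8 = 326.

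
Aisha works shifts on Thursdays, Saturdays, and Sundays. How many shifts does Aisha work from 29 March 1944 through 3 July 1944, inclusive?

42

29 March 1944 is a Wednesday.
That's 97 days from start to end, counting both.
97 = 7 × 13 + 6, so there are 13 full weeks plus 6 extra days.
Each full week contributes 3 days from the set (Thu, Sat, Sun): 13 × 3 = 39.
The 6 extra days are Wed, Thu, Fri, Sat, Sun, Mon — 3 of them qualify.
Total: 39 + 3 = 42.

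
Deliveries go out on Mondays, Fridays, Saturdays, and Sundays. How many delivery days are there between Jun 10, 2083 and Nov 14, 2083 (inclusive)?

91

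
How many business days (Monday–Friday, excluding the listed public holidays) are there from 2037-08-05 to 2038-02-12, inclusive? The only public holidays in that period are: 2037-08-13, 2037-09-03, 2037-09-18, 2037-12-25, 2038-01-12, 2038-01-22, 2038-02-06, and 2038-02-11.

131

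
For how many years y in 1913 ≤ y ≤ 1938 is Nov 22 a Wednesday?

Day of week of November 22 in each year:
1913: Sat, 1914: Sun, 1915: Mon, 1916: Wed ✓, 1917: Thu, 1918: Fri, 1919: Sat, 1920: Mon, 1921: Tue, 1922: Wed ✓, 1923: Thu, 1924: Sat, 1925: Sun, 1926: Mon, 1927: Tue, 1928: Thu, 1929: Fri, 1930: Sat, 1931: Sun, 1932: Tue, 1933: Wed ✓, 1934: Thu, 1935: Fri, 1936: Sun, 1937: Mon, 1938: Tue
Wednesdays: 1916, 1922, 1933.

3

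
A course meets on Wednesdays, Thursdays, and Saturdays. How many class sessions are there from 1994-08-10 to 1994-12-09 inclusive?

53

1994-08-10 is a Wednesday.
From 1994-08-10 to 1994-12-09 is 122 days inclusive.
122 = 7 × 17 + 3, so there are 17 full weeks plus 3 extra days.
Each full week contributes 3 days from the set (Wed, Thu, Sat): 17 × 3 = 51.
The 3 extra days are Wed, Thu, Fri — 2 of them qualify.
Total: 51 + 2 = 53.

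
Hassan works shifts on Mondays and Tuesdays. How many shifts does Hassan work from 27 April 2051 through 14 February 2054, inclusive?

292

27 April 2051 is a Thursday.
That's 1025 days from start to end, counting both.
1025 = 7 × 146 + 3, so there are 146 full weeks plus 3 extra days.
Each full week contributes 2 days from the set (Mon, Tue): 146 × 2 = 292.
The 3 extra days are Thursday, Friday, Saturday — none qualify.
Total: 292 + 0 = 292.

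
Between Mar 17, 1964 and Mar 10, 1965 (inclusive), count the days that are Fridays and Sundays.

Mar 17, 1964 is a Tuesday.
That's 359 days from start to end, counting both.
359 = 7 × 51 + 2, so there are 51 full weeks plus 2 extra days.
Each full week contributes 2 days from the set (Fri, Sun): 51 × 2 = 102.
The 2 extra days are Tuesday, Wednesday — none qualify.
Total: 102 + 0 = 102.

102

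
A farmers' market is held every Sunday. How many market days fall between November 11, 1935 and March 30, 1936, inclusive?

20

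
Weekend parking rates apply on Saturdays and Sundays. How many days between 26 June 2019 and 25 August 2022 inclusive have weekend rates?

330

26 June 2019 is a Wednesday.
From 26 June 2019 to 25 August 2022 is 1157 days inclusive.
1157 = 7 × 165 + 2, so there are 165 full weeks plus 2 extra days.
Each full week contributes 2 weekend days (Sat, Sun): 165 × 2 = 330.
The 2 extra days are Wednesday, Thursday — none qualify.
Total: 330 + 0 = 330.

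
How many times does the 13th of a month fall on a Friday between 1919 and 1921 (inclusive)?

4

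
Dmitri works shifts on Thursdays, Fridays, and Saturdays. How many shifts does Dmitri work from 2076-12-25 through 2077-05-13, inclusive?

2076-12-25 is a Friday.
The range spans 140 days (inclusive of both endpoints).
140 = 7 × 20, so the span is exactly 20 full weeks.
Each full week contributes 3 days from the set (Thu, Fri, Sat): 20 × 3 = 60.

60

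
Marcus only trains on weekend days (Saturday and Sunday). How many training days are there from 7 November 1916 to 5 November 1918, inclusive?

7 November 1916 is a Tuesday.
That's 729 days from start to end, counting both.
729 = 7 × 104 + 1, so there are 104 full weeks plus 1 extra day.
Each full week contributes 2 weekend days (Sat, Sun): 104 × 2 = 208.
The 1 extra day is Tue — none qualify.
Total: 208 + 0 = 208.

208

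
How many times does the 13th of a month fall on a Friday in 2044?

1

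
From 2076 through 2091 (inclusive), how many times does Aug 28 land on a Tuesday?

2

Day of week of August 28 in each year:
2076: Fri, 2077: Sat, 2078: Sun, 2079: Mon, 2080: Wed, 2081: Thu, 2082: Fri, 2083: Sat, 2084: Mon, 2085: Tue ✓, 2086: Wed, 2087: Thu, 2088: Sat, 2089: Sun, 2090: Mon, 2091: Tue ✓
Tuesdays: 2085, 2091.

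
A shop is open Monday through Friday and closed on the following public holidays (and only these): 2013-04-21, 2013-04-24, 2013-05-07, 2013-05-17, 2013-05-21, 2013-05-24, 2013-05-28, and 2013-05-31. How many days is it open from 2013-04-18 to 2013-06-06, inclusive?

29

2013-04-18 is a Thursday.
From 2013-04-18 to 2013-06-06 is 50 days inclusive.
50 = 7 × 7 + 1, so there are 7 full weeks plus 1 extra day.
Each full week contributes 5 weekdays (Mon–Fri): 7 × 5 = 35.
The 1 extra day is Thu — 1 of them qualifies.
Total: 35 + 1 = 36.
Holidays: 2013-04-21 (Sun); 2013-04-24 (Wed); 2013-05-07 (Tue); 2013-05-17 (Fri); 2013-05-21 (Tue); 2013-05-24 (Fri); 2013-05-28 (Tue); 2013-05-31 (Fri).
7 of the 8 holidays fall on weekdays; the rest are weekends and were already excluded.
Business days: 36 − 7 = 29.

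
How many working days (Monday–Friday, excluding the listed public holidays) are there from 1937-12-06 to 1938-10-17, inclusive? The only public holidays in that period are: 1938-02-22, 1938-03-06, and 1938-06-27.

224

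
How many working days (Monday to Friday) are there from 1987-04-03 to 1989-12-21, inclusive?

710

1987-04-03 is a Friday.
The range spans 994 days (inclusive of both endpoints).
994 = 7 × 142, so the span is exactly 142 full weeks.
Each full week contributes 5 weekdays (Mon–Fri): 142 × 5 = 710.
Total: 710.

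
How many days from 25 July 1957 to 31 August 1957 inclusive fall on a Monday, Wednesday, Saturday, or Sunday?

25 July 1957 is a Thursday.
That's 38 days from start to end, counting both.
38 = 7 × 5 + 3, so there are 5 full weeks plus 3 extra days.
Each full week contributes 4 days from the set (Mon, Wed, Sat, Sun): 5 × 4 = 20.
The 3 extra days are Thursday, Friday, Saturday — 1 of them qualifies.
Total: 20 + 1 = 21.

21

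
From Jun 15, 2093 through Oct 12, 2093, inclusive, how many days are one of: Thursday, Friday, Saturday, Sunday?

68

Jun 15, 2093 is a Monday.
The range spans 120 days (inclusive of both endpoints).
120 = 7 × 17 + 1, so there are 17 full weeks plus 1 extra day.
Each full week contributes 4 days from the set (Thu, Fri, Sat, Sun): 17 × 4 = 68.
The 1 extra day is Monday — none qualify.
Total: 68 + 0 = 68.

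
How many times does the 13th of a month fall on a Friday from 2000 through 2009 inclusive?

17

Friday-the-13ths by year:
2000: Oct
2001: Apr, Jul
2002: Sep, Dec
2003: Jun
2004: Feb, Aug
2005: May
2006: Jan, Oct
2007: Apr, Jul
2008: Jun
2009: Feb, Mar, Nov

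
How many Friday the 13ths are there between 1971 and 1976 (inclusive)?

Friday-the-13ths by year:
1971: Aug
1972: Oct
1973: Apr, Jul
1974: Sep, Dec
1975: Jun
1976: Feb, Aug

9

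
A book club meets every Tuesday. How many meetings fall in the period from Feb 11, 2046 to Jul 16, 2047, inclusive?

75

Feb 11, 2046 is a Sunday.
The range spans 521 days (inclusive of both endpoints).
521 = 7 × 74 + 3, so there are 74 full weeks plus 3 extra days.
Each full week contributes one Tuesday: 74 so far.
The 3 extra days are Sunday, Monday, Tuesday — 1 of them qualifies.
Total: 74 + 1 = 75.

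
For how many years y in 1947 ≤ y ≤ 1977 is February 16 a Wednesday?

Day of week of February 16 in each year:
1947: Sun, 1948: Mon, 1949: Wed ✓, 1950: Thu, 1951: Fri, 1952: Sat, 1953: Mon, 1954: Tue, 1955: Wed ✓, 1956: Thu, 1957: Sat, 1958: Sun, 1959: Mon, 1960: Tue, 1961: Thu, 1962: Fri, 1963: Sat, 1964: Sun, 1965: Tue, 1966: Wed ✓, 1967: Thu, 1968: Fri, 1969: Sun, 1970: Mon, 1971: Tue, 1972: Wed ✓, 1973: Fri, 1974: Sat, 1975: Sun, 1976: Mon, 1977: Wed ✓
Wednesdays: 1949, 1955, 1966, 1972, 1977.

5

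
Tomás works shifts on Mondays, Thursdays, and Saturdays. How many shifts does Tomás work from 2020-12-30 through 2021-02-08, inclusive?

18

2020-12-30 is a Wednesday.
That's 41 days from start to end, counting both.
41 = 7 × 5 + 6, so there are 5 full weeks plus 6 extra days.
Each full week contributes 3 days from the set (Mon, Thu, Sat): 5 × 3 = 15.
The 6 extra days are Wed, Thu, Fri, Sat, Sun, Mon — 3 of them qualify.
Total: 15 + 3 = 18.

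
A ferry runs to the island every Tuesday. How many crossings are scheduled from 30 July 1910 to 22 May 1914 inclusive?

30 July 1910 is a Saturday.
From 30 July 1910 to 22 May 1914 is 1393 days inclusive.
1393 = 7 × 199, so the span is exactly 199 full weeks.
Each full week contributes one Tuesday: 199 so far.

199 Tuesdays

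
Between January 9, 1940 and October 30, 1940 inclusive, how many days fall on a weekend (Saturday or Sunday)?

84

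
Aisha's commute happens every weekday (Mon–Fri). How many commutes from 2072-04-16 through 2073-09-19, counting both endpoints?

372 weekdays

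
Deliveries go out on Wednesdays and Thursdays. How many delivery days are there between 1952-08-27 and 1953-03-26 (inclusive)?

62

1952-08-27 is a Wednesday.
The range spans 212 days (inclusive of both endpoints).
212 = 7 × 30 + 2, so there are 30 full weeks plus 2 extra days.
Each full week contributes 2 days from the set (Wed, Thu): 30 × 2 = 60.
The 2 extra days are Wed, Thu — 2 of them qualify.
Total: 60 + 2 = 62.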